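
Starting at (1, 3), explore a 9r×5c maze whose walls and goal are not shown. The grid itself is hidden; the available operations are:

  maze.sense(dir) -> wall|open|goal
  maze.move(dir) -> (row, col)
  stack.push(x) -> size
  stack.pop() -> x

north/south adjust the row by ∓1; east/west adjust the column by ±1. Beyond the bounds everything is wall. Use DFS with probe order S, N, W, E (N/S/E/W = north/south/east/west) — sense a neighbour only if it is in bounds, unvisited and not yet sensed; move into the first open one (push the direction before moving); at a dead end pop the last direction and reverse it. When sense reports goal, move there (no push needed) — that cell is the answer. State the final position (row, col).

→ maze.sense(south)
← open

→ stack.push(south)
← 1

→ maze.move(south)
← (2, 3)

→ maze.sense(south)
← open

→ stack.push(south)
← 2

→ maze.move(south)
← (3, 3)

→ maze.sense(south)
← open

→ stack.push(south)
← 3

→ maze.move(south)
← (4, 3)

→ maze.sense(south)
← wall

→ maze.sense(west)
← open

→ stack.push(west)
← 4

→ maze.move(west)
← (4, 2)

→ maze.sense(south)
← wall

→ maze.sense(north)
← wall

→ maze.sense(west)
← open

→ stack.push(west)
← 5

→ maze.move(west)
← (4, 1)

→ maze.sense(south)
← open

→ stack.push(south)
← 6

→ maze.move(south)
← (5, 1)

→ maze.sense(south)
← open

→ stack.push(south)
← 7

→ maze.move(south)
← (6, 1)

→ maze.sense(south)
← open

→ stack.push(south)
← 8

→ maze.move(south)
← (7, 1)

→ maze.sense(south)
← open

→ stack.push(south)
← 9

→ maze.move(south)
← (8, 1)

→ maze.sense(west)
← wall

→ maze.sense(east)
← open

→ stack.push(east)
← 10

→ maze.move(east)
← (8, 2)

→ maze.sense(north)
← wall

→ maze.sense(east)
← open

→ stack.push(east)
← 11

→ maze.move(east)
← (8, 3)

→ maze.sense(north)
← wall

→ maze.sense(east)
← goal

→ maze.move(east)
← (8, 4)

Answer: (8, 4)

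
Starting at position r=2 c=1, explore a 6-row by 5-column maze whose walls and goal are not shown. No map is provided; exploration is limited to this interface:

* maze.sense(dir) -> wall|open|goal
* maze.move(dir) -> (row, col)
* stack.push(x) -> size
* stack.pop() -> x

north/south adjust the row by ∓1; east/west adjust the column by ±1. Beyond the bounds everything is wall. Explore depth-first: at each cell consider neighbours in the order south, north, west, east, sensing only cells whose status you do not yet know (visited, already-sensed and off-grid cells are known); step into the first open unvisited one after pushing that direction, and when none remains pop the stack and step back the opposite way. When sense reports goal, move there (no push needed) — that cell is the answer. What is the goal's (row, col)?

I use maze.sense(dir: south), yielding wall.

I use maze.sense(dir: north), and observe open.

Using stack.push(x: north), which returns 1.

Now I run maze.move(dir: north), and see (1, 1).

Next I call maze.sense(dir: north), giving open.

Invoking stack.push(x: north), and get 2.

Now I run maze.move(dir: north), : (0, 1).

Invoking maze.sense(dir: west), and see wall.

Using maze.sense(dir: east), : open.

Calling stack.push(x: east), and get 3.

I call maze.move(dir: east), — result: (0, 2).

Using maze.sense(dir: south), — result: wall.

Invoking maze.sense(dir: east), and observe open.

Next I call stack.push(x: east), and observe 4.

I use maze.move(dir: east), and observe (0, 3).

I invoke maze.sense(dir: south), giving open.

I call stack.push(x: south), — result: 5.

Now I run maze.move(dir: south), and observe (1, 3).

I try maze.sense(dir: south), and observe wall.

I invoke maze.sense(dir: east), and see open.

Next I call stack.push(x: east), : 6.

I call maze.move(dir: east), and observe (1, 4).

I invoke maze.sense(dir: south), → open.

I run stack.push(x: south), and see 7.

Next I call maze.move(dir: south), → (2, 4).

I use maze.sense(dir: south), yielding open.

Calling stack.push(x: south), yielding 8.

I call maze.move(dir: south), yielding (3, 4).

Now I run maze.sense(dir: south), — result: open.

I call stack.push(x: south), giving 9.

Calling maze.move(dir: south), and see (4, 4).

I call maze.sense(dir: south), and observe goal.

I use maze.move(dir: south), which returns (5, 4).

Answer: (5, 4)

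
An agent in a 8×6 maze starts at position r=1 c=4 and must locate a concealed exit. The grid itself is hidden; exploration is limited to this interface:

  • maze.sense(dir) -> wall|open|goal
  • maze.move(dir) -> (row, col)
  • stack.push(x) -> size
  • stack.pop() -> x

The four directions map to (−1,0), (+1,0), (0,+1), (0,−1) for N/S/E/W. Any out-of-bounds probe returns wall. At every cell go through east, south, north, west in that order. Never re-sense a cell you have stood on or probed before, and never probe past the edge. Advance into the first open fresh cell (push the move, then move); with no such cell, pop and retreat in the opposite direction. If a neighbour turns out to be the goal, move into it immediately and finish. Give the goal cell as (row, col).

// 1. sense(dir=east) : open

// 2. push(x=east) : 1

// 3. move(dir=east) : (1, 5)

// 4. sense(dir=south) : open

// 5. push(x=south) : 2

// 6. move(dir=south) : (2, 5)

// 7. sense(dir=south) : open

// 8. push(x=south) : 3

// 9. move(dir=south) : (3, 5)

// 10. sense(dir=south) : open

// 11. push(x=south) : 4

// 12. move(dir=south) : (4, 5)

// 13. sense(dir=south) : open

// 14. push(x=south) : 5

// 15. move(dir=south) : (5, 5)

// 16. sense(dir=south) : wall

// 17. sense(dir=west) : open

// 18. push(x=west) : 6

// 19. move(dir=west) : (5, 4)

// 20. sense(dir=south) : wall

// 21. sense(dir=north) : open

// 22. push(x=north) : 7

// 23. move(dir=north) : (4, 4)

// 24. sense(dir=north) : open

// 25. push(x=north) : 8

// 26. move(dir=north) : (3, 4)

// 27. sense(dir=north) : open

// 28. push(x=north) : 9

// 29. move(dir=north) : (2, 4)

// 30. sense(dir=west) : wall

// 31. pop() : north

// 32. move(dir=south) : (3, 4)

// 33. sense(dir=west) : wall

// 34. pop() : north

// 35. move(dir=south) : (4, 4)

// 36. sense(dir=west) : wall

// 37. pop() : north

// 38. move(dir=south) : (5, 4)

// 39. sense(dir=west) : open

// 40. push(x=west) : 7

// 41. move(dir=west) : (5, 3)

// 42. sense(dir=south) : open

// 43. push(x=south) : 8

// 44. move(dir=south) : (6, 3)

// 45. sense(dir=south) : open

// 46. push(x=south) : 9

// 47. move(dir=south) : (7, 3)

// 48. sense(dir=east) : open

// 49. push(x=east) : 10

// 50. move(dir=east) : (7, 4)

// 51. sense(dir=east) : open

// 52. push(x=east) : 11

// 53. move(dir=east) : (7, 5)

// 54. pop() : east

// 55. move(dir=west) : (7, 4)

// 56. pop() : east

// 57. move(dir=west) : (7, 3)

// 58. sense(dir=west) : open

// 59. push(x=west) : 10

// 60. move(dir=west) : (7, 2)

// 61. sense(dir=north) : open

// 62. push(x=north) : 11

// 63. move(dir=north) : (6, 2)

// 64. sense(dir=north) : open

// 65. push(x=north) : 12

// 66. move(dir=north) : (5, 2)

// 67. sense(dir=north) : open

// 68. push(x=north) : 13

// 69. move(dir=north) : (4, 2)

// 70. sense(dir=north) : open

// 71. push(x=north) : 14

// 72. move(dir=north) : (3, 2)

// 73. sense(dir=north) : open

// 74. push(x=north) : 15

// 75. move(dir=north) : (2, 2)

// 76. sense(dir=north) : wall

// 77. sense(dir=west) : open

// 78. push(x=west) : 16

// 79. move(dir=west) : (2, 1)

// 80. sense(dir=south) : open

// 81. push(x=south) : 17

// 82. move(dir=south) : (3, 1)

// 83. sense(dir=south) : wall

// 84. sense(dir=west) : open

// 85. push(x=west) : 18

// 86. move(dir=west) : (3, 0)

// 87. sense(dir=south) : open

// 88. push(x=south) : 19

// 89. move(dir=south) : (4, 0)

// 90. sense(dir=south) : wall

// 91. pop() : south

// 92. move(dir=north) : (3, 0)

// 93. sense(dir=north) : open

// 94. push(x=north) : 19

// 95. move(dir=north) : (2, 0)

// 96. sense(dir=north) : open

// 97. push(x=north) : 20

// 98. move(dir=north) : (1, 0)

// 99. sense(dir=east) : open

// 100. push(x=east) : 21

// 101. move(dir=east) : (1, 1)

// 102. sense(dir=north) : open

// 103. push(x=north) : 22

// 104. move(dir=north) : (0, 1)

// 105. sense(dir=east) : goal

// 106. move(dir=east) : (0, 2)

Answer: (0, 2)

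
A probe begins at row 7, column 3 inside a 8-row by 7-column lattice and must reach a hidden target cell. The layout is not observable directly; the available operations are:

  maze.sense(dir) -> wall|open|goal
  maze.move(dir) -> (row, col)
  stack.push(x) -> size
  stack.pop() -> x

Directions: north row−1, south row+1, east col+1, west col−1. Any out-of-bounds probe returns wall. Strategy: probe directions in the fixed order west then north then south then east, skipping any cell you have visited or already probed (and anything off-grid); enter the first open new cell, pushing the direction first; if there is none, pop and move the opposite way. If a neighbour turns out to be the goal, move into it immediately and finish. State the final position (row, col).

==> sense(dir: west)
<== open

==> push(x: west)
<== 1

==> move(dir: west)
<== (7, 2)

==> sense(dir: west)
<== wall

==> sense(dir: north)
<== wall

==> pop()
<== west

==> move(dir: east)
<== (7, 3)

==> sense(dir: north)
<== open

==> push(x: north)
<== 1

==> move(dir: north)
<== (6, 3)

==> sense(dir: north)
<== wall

==> sense(dir: east)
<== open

==> push(x: east)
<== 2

==> move(dir: east)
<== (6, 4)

==> sense(dir: north)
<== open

==> push(x: north)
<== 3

==> move(dir: north)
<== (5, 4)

==> sense(dir: north)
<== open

==> push(x: north)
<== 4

==> move(dir: north)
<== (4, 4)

==> sense(dir: west)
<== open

==> push(x: west)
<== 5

==> move(dir: west)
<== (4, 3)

==> sense(dir: west)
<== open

==> push(x: west)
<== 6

==> move(dir: west)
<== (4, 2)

==> sense(dir: west)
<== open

==> push(x: west)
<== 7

==> move(dir: west)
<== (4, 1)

==> sense(dir: west)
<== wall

==> sense(dir: north)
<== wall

==> sense(dir: south)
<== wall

==> pop()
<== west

==> move(dir: east)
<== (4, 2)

==> sense(dir: north)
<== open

==> push(x: north)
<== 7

==> move(dir: north)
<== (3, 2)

==> sense(dir: north)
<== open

==> push(x: north)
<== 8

==> move(dir: north)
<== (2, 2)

==> sense(dir: west)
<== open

==> push(x: west)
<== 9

==> move(dir: west)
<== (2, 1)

==> sense(dir: west)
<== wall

==> sense(dir: north)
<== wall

==> pop()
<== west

==> move(dir: east)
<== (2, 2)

==> sense(dir: north)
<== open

==> push(x: north)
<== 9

==> move(dir: north)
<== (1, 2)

==> sense(dir: north)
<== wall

==> sense(dir: east)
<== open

==> push(x: east)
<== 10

==> move(dir: east)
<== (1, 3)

==> sense(dir: north)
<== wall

==> sense(dir: south)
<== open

==> push(x: south)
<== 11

==> move(dir: south)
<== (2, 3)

==> sense(dir: south)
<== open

==> push(x: south)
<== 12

==> move(dir: south)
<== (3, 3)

==> sense(dir: east)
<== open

==> push(x: east)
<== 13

==> move(dir: east)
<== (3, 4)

==> sense(dir: north)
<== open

==> push(x: north)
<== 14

==> move(dir: north)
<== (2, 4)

==> sense(dir: north)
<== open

==> push(x: north)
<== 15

==> move(dir: north)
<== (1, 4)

==> sense(dir: north)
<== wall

==> sense(dir: east)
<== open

==> push(x: east)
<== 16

==> move(dir: east)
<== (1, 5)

==> sense(dir: north)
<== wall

==> sense(dir: south)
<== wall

==> sense(dir: east)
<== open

==> push(x: east)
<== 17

==> move(dir: east)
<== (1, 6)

==> sense(dir: north)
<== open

==> push(x: north)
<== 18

==> move(dir: north)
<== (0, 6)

==> pop()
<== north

==> move(dir: south)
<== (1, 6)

==> sense(dir: south)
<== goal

==> move(dir: south)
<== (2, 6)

Answer: (2, 6)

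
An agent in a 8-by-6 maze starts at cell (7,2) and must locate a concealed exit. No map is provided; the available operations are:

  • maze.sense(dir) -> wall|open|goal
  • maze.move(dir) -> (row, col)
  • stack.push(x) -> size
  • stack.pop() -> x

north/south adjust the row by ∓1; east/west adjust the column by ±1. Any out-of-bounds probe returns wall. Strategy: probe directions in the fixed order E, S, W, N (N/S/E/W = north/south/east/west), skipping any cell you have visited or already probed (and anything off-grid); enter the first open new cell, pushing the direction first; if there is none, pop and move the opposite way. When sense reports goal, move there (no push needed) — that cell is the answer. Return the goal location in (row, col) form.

Then maze.sense using dir→east, yielding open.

Calling stack.push using x→east, and observe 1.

Using maze.move using dir→east, yielding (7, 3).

Then maze.sense using dir→east, and observe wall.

I invoke maze.sense using dir→north, → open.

Using stack.push using x→north, : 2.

I call maze.move using dir→north, — result: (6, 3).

Now I run maze.sense using dir→east, → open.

I call stack.push using x→east, giving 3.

Invoking maze.move using dir→east, giving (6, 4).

Then maze.sense using dir→east, which returns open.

I call stack.push using x→east, and observe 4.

I invoke maze.move using dir→east, — result: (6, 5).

I use maze.sense using dir→south, → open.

I run stack.push using x→south, — result: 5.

I call maze.move using dir→south, which returns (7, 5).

Then stack.pop, yielding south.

I run maze.move using dir→north, and observe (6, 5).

I use maze.sense using dir→north, and get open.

I run stack.push using x→north, and see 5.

I invoke maze.move using dir→north, giving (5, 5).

Using maze.sense using dir→west, giving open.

Then stack.push using x→west, → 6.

I call maze.move using dir→west, : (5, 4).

I run maze.sense using dir→west, and see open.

I try stack.push using x→west, and get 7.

I run maze.move using dir→west, and see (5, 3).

I use maze.sense using dir→west, and see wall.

Now I run maze.sense using dir→north, yielding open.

I use stack.push using x→north, — result: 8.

I try maze.move using dir→north, which returns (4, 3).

Invoking maze.sense using dir→east, giving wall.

Now I run maze.sense using dir→west, : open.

Then stack.push using x→west, : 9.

Then maze.move using dir→west, and observe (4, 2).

Then maze.sense using dir→west, yielding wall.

Now I run maze.sense using dir→north, and see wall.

I use stack.pop(), and get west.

I run maze.move using dir→east, → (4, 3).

Then maze.sense using dir→north, giving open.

Next I call stack.push using x→north, → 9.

Using maze.move using dir→north, : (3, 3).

I call maze.sense using dir→east, : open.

Now I run stack.push using x→east, : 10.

Calling maze.move using dir→east, → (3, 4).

Now I run maze.sense using dir→east, and observe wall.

Calling maze.sense using dir→north, which returns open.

I use stack.push using x→north, yielding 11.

Next I call maze.move using dir→north, : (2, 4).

Using maze.sense using dir→east, — result: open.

I use stack.push using x→east, giving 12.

I invoke maze.move using dir→east, which returns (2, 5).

I use maze.sense using dir→north, → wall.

Next I call stack.pop, and see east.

Now I run maze.move using dir→west, → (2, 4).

Now I run maze.sense using dir→west, : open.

I call stack.push using x→west, and get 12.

Then maze.move using dir→west, → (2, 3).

Invoking maze.sense using dir→west, — result: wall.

Calling maze.sense using dir→north, which returns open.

Next I call stack.push using x→north, and get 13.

Next I call maze.move using dir→north, giving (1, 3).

Using maze.sense using dir→east, → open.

I invoke stack.push using x→east, : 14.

Then maze.move using dir→east, and get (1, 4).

Then maze.sense using dir→north, giving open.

I run stack.push using x→north, → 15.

I use maze.move using dir→north, and see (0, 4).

Using maze.sense using dir→east, giving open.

Calling stack.push using x→east, : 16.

I call maze.move using dir→east, and observe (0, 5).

Invoking stack.pop(), and observe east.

Invoking maze.move using dir→west, giving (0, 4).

I run maze.sense using dir→west, → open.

Calling stack.push using x→west, : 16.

I use maze.move using dir→west, giving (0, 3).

I run maze.sense using dir→west, — result: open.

Invoking stack.push using x→west, — result: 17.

Invoking maze.move using dir→west, — result: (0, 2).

I call maze.sense using dir→south, and observe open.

I try stack.push using x→south, and observe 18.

Using maze.move using dir→south, which returns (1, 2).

I run maze.sense using dir→west, and observe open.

Next I call stack.push using x→west, and get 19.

Now I run maze.move using dir→west, and get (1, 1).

I invoke maze.sense using dir→south, yielding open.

I run stack.push using x→south, yielding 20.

Invoking maze.move using dir→south, → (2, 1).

I invoke maze.sense using dir→south, yielding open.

I invoke stack.push using x→south, : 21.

Then maze.move using dir→south, — result: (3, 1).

Next I call maze.sense using dir→west, yielding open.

I try stack.push using x→west, — result: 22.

I use maze.move using dir→west, → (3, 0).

I try maze.sense using dir→south, : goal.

I call maze.move using dir→south, and see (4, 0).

Answer: (4, 0)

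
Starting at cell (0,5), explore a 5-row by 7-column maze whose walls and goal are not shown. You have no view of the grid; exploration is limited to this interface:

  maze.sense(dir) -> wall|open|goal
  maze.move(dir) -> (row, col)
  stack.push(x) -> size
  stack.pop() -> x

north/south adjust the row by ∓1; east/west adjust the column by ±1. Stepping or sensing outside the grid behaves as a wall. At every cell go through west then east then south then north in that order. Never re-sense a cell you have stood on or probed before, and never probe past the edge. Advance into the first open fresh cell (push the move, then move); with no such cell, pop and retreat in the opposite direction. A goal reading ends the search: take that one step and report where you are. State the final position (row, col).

% sense dir: west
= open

% push x: west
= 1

% move dir: west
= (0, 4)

% sense dir: west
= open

% push x: west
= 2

% move dir: west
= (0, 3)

% sense dir: west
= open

% push x: west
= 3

% move dir: west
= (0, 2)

% sense dir: west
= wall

% sense dir: south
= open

% push x: south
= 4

% move dir: south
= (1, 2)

% sense dir: west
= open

% push x: west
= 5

% move dir: west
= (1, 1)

% sense dir: west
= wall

% sense dir: south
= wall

% pop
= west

% move dir: east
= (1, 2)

% sense dir: east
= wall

% sense dir: south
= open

% push x: south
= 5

% move dir: south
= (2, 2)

% sense dir: east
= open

% push x: east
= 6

% move dir: east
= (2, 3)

% sense dir: east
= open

% push x: east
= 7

% move dir: east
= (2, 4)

% sense dir: east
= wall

% sense dir: south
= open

% push x: south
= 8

% move dir: south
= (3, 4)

% sense dir: west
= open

% push x: west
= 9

% move dir: west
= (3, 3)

% sense dir: west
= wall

% sense dir: south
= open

% push x: south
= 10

% move dir: south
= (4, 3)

% sense dir: west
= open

% push x: west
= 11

% move dir: west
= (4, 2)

% sense dir: west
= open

% push x: west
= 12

% move dir: west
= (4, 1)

% sense dir: west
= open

% push x: west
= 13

% move dir: west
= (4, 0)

% sense dir: north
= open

% push x: north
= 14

% move dir: north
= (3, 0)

% sense dir: east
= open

% push x: east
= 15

% move dir: east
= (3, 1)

% pop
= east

% move dir: west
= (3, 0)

% sense dir: north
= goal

% move dir: north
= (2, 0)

Answer: (2, 0)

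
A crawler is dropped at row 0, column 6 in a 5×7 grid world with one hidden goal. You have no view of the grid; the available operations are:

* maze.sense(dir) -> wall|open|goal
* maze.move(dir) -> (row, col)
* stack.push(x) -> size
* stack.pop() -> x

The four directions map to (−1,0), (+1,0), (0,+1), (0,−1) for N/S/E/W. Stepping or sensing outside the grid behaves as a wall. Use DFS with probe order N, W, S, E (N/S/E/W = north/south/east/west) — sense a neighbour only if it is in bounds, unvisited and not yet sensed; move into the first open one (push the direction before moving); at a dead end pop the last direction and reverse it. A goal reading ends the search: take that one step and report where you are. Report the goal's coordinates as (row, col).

! sense(dir=west) => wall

! sense(dir=south) => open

! push(x=south) => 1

! move(dir=south) => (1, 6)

! sense(dir=west) => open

! push(x=west) => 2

! move(dir=west) => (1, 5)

! sense(dir=west) => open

! push(x=west) => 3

! move(dir=west) => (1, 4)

! sense(dir=north) => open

! push(x=north) => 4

! move(dir=north) => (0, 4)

! sense(dir=west) => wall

! pop() => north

! move(dir=south) => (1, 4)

! sense(dir=west) => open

! push(x=west) => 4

! move(dir=west) => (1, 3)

! sense(dir=west) => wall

! sense(dir=south) => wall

! pop() => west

! move(dir=east) => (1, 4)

! sense(dir=south) => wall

! pop() => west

! move(dir=east) => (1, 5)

! sense(dir=south) => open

! push(x=south) => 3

! move(dir=south) => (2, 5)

! sense(dir=south) => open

! push(x=south) => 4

! move(dir=south) => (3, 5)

! sense(dir=west) => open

! push(x=west) => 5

! move(dir=west) => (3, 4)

! sense(dir=west) => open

! push(x=west) => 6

! move(dir=west) => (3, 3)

! sense(dir=west) => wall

! sense(dir=south) => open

! push(x=south) => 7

! move(dir=south) => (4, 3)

! sense(dir=west) => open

! push(x=west) => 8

! move(dir=west) => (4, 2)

! sense(dir=west) => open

! push(x=west) => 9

! move(dir=west) => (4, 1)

! sense(dir=north) => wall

! sense(dir=west) => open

! push(x=west) => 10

! move(dir=west) => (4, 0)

! sense(dir=north) => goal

! move(dir=north) => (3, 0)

Answer: (3, 0)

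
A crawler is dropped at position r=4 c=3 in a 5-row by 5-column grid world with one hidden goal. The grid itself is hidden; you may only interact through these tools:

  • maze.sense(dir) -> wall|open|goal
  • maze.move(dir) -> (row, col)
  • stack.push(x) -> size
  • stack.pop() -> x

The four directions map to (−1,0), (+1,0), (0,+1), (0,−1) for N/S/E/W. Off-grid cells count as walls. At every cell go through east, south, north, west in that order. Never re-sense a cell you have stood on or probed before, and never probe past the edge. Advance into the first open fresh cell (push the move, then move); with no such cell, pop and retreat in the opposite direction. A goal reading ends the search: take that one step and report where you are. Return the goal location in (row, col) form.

-> maze.sense(east)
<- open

-> stack.push(east)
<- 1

-> maze.move(east)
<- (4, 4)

-> maze.sense(north)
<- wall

-> stack.pop()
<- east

-> maze.move(west)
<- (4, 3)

-> maze.sense(north)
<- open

-> stack.push(north)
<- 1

-> maze.move(north)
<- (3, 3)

-> maze.sense(north)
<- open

-> stack.push(north)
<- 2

-> maze.move(north)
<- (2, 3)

-> maze.sense(east)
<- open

-> stack.push(east)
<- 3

-> maze.move(east)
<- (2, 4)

-> maze.sense(north)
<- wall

-> stack.pop()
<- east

-> maze.move(west)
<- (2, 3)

-> maze.sense(north)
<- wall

-> maze.sense(west)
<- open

-> stack.push(west)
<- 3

-> maze.move(west)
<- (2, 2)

-> maze.sense(south)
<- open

-> stack.push(south)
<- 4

-> maze.move(south)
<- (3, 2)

-> maze.sense(south)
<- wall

-> maze.sense(west)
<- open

-> stack.push(west)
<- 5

-> maze.move(west)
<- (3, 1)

-> maze.sense(south)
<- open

-> stack.push(south)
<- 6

-> maze.move(south)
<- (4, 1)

-> maze.sense(west)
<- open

-> stack.push(west)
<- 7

-> maze.move(west)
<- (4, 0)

-> maze.sense(north)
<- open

-> stack.push(north)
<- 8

-> maze.move(north)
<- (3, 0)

-> maze.sense(north)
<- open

-> stack.push(north)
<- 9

-> maze.move(north)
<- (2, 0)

-> maze.sense(east)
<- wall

-> maze.sense(north)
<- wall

-> stack.pop()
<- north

-> maze.move(south)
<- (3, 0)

-> stack.pop()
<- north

-> maze.move(south)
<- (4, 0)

-> stack.pop()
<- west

-> maze.move(east)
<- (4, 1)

-> stack.pop()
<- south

-> maze.move(north)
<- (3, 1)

-> stack.pop()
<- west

-> maze.move(east)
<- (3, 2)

-> stack.pop()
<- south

-> maze.move(north)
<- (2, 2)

-> maze.sense(north)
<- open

-> stack.push(north)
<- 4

-> maze.move(north)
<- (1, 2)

-> maze.sense(north)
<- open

-> stack.push(north)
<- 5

-> maze.move(north)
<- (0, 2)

-> maze.sense(east)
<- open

-> stack.push(east)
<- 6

-> maze.move(east)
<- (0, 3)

-> maze.sense(east)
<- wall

-> stack.pop()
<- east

-> maze.move(west)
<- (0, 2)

-> maze.sense(west)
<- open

-> stack.push(west)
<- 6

-> maze.move(west)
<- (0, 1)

-> maze.sense(south)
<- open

-> stack.push(south)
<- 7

-> maze.move(south)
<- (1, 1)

-> stack.pop()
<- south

-> maze.move(north)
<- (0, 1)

-> maze.sense(west)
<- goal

-> maze.move(west)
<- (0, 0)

Answer: (0, 0)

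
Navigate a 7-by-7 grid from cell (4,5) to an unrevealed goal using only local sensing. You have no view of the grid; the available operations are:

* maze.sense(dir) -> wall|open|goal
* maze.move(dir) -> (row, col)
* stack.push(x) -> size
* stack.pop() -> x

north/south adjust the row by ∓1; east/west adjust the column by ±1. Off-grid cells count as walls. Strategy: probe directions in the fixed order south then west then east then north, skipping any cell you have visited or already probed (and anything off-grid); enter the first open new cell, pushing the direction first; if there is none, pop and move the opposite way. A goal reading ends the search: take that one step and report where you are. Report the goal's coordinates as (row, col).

==> maze.sense(dir='south')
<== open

==> stack.push(x='south')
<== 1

==> maze.move(dir='south')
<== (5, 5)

==> maze.sense(dir='south')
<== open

==> stack.push(x='south')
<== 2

==> maze.move(dir='south')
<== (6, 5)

==> maze.sense(dir='west')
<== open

==> stack.push(x='west')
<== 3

==> maze.move(dir='west')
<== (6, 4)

==> maze.sense(dir='west')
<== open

==> stack.push(x='west')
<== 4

==> maze.move(dir='west')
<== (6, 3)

==> maze.sense(dir='west')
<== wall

==> maze.sense(dir='north')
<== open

==> stack.push(x='north')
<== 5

==> maze.move(dir='north')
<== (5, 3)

==> maze.sense(dir='west')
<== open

==> stack.push(x='west')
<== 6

==> maze.move(dir='west')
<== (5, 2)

==> maze.sense(dir='west')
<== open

==> stack.push(x='west')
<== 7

==> maze.move(dir='west')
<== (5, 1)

==> maze.sense(dir='south')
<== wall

==> maze.sense(dir='west')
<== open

==> stack.push(x='west')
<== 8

==> maze.move(dir='west')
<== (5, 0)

==> maze.sense(dir='south')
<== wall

==> maze.sense(dir='north')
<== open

==> stack.push(x='north')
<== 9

==> maze.move(dir='north')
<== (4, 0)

==> maze.sense(dir='east')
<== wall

==> maze.sense(dir='north')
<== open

==> stack.push(x='north')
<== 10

==> maze.move(dir='north')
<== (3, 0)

==> maze.sense(dir='east')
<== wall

==> maze.sense(dir='north')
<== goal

==> maze.move(dir='north')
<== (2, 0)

Answer: (2, 0)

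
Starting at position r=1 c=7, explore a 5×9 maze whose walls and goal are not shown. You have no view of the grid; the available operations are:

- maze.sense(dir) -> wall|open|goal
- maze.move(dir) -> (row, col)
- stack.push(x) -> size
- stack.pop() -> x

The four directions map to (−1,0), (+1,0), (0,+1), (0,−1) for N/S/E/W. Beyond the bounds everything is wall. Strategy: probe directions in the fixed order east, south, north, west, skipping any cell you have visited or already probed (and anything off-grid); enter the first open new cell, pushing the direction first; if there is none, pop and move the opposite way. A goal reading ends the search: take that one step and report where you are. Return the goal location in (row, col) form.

// maze.sense(dir=east) == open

// stack.push(x=east) == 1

// maze.move(dir=east) == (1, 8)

// maze.sense(dir=south) == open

// stack.push(x=south) == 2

// maze.move(dir=south) == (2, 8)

// maze.sense(dir=south) == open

// stack.push(x=south) == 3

// maze.move(dir=south) == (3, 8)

// maze.sense(dir=south) == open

// stack.push(x=south) == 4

// maze.move(dir=south) == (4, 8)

// maze.sense(dir=west) == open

// stack.push(x=west) == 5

// maze.move(dir=west) == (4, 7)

// maze.sense(dir=north) == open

// stack.push(x=north) == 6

// maze.move(dir=north) == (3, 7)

// maze.sense(dir=north) == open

// stack.push(x=north) == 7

// maze.move(dir=north) == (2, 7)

// maze.sense(dir=west) == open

// stack.push(x=west) == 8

// maze.move(dir=west) == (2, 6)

// maze.sense(dir=south) == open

// stack.push(x=south) == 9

// maze.move(dir=south) == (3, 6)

// maze.sense(dir=south) == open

// stack.push(x=south) == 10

// maze.move(dir=south) == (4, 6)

// maze.sense(dir=west) == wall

// stack.pop() == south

// maze.move(dir=north) == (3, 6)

// maze.sense(dir=west) == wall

// stack.pop() == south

// maze.move(dir=north) == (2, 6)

// maze.sense(dir=north) == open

// stack.push(x=north) == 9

// maze.move(dir=north) == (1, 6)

// maze.sense(dir=north) == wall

// maze.sense(dir=west) == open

// stack.push(x=west) == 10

// maze.move(dir=west) == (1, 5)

// maze.sense(dir=south) == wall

// maze.sense(dir=north) == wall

// maze.sense(dir=west) == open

// stack.push(x=west) == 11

// maze.move(dir=west) == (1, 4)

// maze.sense(dir=south) == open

// stack.push(x=south) == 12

// maze.move(dir=south) == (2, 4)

// maze.sense(dir=south) == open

// stack.push(x=south) == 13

// maze.move(dir=south) == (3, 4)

// maze.sense(dir=south) == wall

// maze.sense(dir=west) == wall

// stack.pop() == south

// maze.move(dir=north) == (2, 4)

// maze.sense(dir=west) == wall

// stack.pop() == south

// maze.move(dir=north) == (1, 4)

// maze.sense(dir=north) == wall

// maze.sense(dir=west) == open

// stack.push(x=west) == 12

// maze.move(dir=west) == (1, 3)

// maze.sense(dir=north) == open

// stack.push(x=north) == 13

// maze.move(dir=north) == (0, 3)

// maze.sense(dir=west) == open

// stack.push(x=west) == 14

// maze.move(dir=west) == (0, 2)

// maze.sense(dir=south) == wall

// maze.sense(dir=west) == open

// stack.push(x=west) == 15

// maze.move(dir=west) == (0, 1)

// maze.sense(dir=south) == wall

// maze.sense(dir=west) == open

// stack.push(x=west) == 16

// maze.move(dir=west) == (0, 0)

// maze.sense(dir=south) == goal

// maze.move(dir=south) == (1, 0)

Answer: (1, 0)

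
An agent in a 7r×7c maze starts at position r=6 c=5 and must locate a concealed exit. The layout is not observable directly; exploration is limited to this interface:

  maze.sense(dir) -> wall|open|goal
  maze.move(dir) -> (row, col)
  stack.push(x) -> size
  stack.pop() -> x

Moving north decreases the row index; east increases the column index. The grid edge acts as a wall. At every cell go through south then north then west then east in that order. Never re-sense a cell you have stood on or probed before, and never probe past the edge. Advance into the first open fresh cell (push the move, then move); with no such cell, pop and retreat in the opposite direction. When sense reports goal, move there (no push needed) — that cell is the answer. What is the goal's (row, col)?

Act: maze.sense[north]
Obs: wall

Act: maze.sense[west]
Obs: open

Act: stack.push[west]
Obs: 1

Act: maze.move[west]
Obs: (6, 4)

Act: maze.sense[north]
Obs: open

Act: stack.push[north]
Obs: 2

Act: maze.move[north]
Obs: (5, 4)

Act: maze.sense[north]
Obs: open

Act: stack.push[north]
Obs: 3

Act: maze.move[north]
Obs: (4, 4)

Act: maze.sense[north]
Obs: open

Act: stack.push[north]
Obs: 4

Act: maze.move[north]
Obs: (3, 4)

Act: maze.sense[north]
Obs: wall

Act: maze.sense[west]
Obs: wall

Act: maze.sense[east]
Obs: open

Act: stack.push[east]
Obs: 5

Act: maze.move[east]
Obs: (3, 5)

Act: maze.sense[south]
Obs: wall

Act: maze.sense[north]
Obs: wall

Act: maze.sense[east]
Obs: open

Act: stack.push[east]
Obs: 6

Act: maze.move[east]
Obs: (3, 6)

Act: maze.sense[south]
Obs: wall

Act: maze.sense[north]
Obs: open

Act: stack.push[north]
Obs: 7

Act: maze.move[north]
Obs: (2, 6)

Act: maze.sense[north]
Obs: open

Act: stack.push[north]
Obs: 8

Act: maze.move[north]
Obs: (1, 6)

Act: maze.sense[north]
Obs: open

Act: stack.push[north]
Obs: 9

Act: maze.move[north]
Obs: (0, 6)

Act: maze.sense[west]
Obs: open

Act: stack.push[west]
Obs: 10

Act: maze.move[west]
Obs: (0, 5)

Act: maze.sense[south]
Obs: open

Act: stack.push[south]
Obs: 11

Act: maze.move[south]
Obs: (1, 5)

Act: maze.sense[west]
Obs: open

Act: stack.push[west]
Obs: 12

Act: maze.move[west]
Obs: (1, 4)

Act: maze.sense[north]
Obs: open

Act: stack.push[north]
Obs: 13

Act: maze.move[north]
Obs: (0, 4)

Act: maze.sense[west]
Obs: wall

Act: stack.pop[]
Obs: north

Act: maze.move[south]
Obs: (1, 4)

Act: maze.sense[west]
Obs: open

Act: stack.push[west]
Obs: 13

Act: maze.move[west]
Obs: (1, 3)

Act: maze.sense[south]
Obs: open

Act: stack.push[south]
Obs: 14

Act: maze.move[south]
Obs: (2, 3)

Act: maze.sense[west]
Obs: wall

Act: stack.pop[]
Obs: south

Act: maze.move[north]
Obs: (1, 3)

Act: maze.sense[west]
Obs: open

Act: stack.push[west]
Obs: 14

Act: maze.move[west]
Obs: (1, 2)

Act: maze.sense[north]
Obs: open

Act: stack.push[north]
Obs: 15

Act: maze.move[north]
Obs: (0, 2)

Act: maze.sense[west]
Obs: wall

Act: stack.pop[]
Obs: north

Act: maze.move[south]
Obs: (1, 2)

Act: maze.sense[west]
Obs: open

Act: stack.push[west]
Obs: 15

Act: maze.move[west]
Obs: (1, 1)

Act: maze.sense[south]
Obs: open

Act: stack.push[south]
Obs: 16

Act: maze.move[south]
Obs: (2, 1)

Act: maze.sense[south]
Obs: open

Act: stack.push[south]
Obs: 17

Act: maze.move[south]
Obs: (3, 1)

Act: maze.sense[south]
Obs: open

Act: stack.push[south]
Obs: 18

Act: maze.move[south]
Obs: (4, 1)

Act: maze.sense[south]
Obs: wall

Act: maze.sense[west]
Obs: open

Act: stack.push[west]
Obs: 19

Act: maze.move[west]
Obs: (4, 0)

Act: maze.sense[south]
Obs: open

Act: stack.push[south]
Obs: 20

Act: maze.move[south]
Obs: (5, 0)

Act: maze.sense[south]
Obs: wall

Act: stack.pop[]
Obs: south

Act: maze.move[north]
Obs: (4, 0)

Act: maze.sense[north]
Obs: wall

Act: stack.pop[]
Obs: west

Act: maze.move[east]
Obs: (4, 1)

Act: maze.sense[east]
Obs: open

Act: stack.push[east]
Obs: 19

Act: maze.move[east]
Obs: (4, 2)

Act: maze.sense[south]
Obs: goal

Act: maze.move[south]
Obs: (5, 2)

Answer: (5, 2)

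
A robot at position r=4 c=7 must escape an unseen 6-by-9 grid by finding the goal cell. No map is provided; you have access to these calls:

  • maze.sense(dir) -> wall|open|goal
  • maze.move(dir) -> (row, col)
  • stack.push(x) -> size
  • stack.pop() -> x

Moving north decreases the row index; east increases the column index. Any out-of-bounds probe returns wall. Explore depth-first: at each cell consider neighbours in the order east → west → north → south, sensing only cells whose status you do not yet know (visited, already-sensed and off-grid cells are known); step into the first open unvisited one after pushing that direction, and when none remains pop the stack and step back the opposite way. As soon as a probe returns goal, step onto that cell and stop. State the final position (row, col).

==> sense(dir='east')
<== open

==> push(x='east')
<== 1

==> move(dir='east')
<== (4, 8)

==> sense(dir='north')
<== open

==> push(x='north')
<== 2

==> move(dir='north')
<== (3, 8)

==> sense(dir='west')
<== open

==> push(x='west')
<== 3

==> move(dir='west')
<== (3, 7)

==> sense(dir='west')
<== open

==> push(x='west')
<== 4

==> move(dir='west')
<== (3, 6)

==> sense(dir='west')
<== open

==> push(x='west')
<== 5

==> move(dir='west')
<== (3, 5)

==> sense(dir='west')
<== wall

==> sense(dir='north')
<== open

==> push(x='north')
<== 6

==> move(dir='north')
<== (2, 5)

==> sense(dir='east')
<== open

==> push(x='east')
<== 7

==> move(dir='east')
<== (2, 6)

==> sense(dir='east')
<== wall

==> sense(dir='north')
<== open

==> push(x='north')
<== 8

==> move(dir='north')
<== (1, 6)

==> sense(dir='east')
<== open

==> push(x='east')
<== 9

==> move(dir='east')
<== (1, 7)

==> sense(dir='east')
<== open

==> push(x='east')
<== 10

==> move(dir='east')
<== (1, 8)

==> sense(dir='north')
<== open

==> push(x='north')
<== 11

==> move(dir='north')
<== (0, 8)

==> sense(dir='west')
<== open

==> push(x='west')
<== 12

==> move(dir='west')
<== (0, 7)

==> sense(dir='west')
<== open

==> push(x='west')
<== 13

==> move(dir='west')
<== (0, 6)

==> sense(dir='west')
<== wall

==> pop()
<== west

==> move(dir='east')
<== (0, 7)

==> pop()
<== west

==> move(dir='east')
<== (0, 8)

==> pop()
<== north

==> move(dir='south')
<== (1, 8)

==> sense(dir='south')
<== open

==> push(x='south')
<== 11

==> move(dir='south')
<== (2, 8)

==> pop()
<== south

==> move(dir='north')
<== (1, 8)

==> pop()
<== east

==> move(dir='west')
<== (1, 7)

==> pop()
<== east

==> move(dir='west')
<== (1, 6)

==> sense(dir='west')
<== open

==> push(x='west')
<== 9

==> move(dir='west')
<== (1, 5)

==> sense(dir='west')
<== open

==> push(x='west')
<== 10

==> move(dir='west')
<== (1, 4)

==> sense(dir='west')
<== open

==> push(x='west')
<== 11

==> move(dir='west')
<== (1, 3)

==> sense(dir='west')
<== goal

==> move(dir='west')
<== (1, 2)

Answer: (1, 2)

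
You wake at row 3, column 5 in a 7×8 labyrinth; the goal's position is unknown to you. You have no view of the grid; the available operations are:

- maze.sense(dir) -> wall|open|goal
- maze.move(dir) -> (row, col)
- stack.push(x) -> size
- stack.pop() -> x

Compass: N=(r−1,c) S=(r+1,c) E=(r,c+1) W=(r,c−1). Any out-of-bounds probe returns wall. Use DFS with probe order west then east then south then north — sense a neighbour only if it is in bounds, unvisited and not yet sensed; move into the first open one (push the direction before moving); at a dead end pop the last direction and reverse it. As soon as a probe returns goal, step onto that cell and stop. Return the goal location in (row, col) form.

==> maze.sense(dir→west)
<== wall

==> maze.sense(dir→east)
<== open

==> stack.push(x→east)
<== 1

==> maze.move(dir→east)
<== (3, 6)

==> maze.sense(dir→east)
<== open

==> stack.push(x→east)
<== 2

==> maze.move(dir→east)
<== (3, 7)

==> maze.sense(dir→south)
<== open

==> stack.push(x→south)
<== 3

==> maze.move(dir→south)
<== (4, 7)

==> maze.sense(dir→west)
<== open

==> stack.push(x→west)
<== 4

==> maze.move(dir→west)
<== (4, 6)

==> maze.sense(dir→west)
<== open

==> stack.push(x→west)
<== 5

==> maze.move(dir→west)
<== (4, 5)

==> maze.sense(dir→west)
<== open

==> stack.push(x→west)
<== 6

==> maze.move(dir→west)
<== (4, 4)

==> maze.sense(dir→west)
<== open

==> stack.push(x→west)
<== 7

==> maze.move(dir→west)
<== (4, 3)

==> maze.sense(dir→west)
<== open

==> stack.push(x→west)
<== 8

==> maze.move(dir→west)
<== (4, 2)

==> maze.sense(dir→west)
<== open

==> stack.push(x→west)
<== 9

==> maze.move(dir→west)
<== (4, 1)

==> maze.sense(dir→west)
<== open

==> stack.push(x→west)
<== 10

==> maze.move(dir→west)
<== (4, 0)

==> maze.sense(dir→south)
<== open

==> stack.push(x→south)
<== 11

==> maze.move(dir→south)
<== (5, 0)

==> maze.sense(dir→east)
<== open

==> stack.push(x→east)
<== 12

==> maze.move(dir→east)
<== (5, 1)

==> maze.sense(dir→east)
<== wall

==> maze.sense(dir→south)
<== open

==> stack.push(x→south)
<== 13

==> maze.move(dir→south)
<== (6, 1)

==> maze.sense(dir→west)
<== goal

==> maze.move(dir→west)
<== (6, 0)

Answer: (6, 0)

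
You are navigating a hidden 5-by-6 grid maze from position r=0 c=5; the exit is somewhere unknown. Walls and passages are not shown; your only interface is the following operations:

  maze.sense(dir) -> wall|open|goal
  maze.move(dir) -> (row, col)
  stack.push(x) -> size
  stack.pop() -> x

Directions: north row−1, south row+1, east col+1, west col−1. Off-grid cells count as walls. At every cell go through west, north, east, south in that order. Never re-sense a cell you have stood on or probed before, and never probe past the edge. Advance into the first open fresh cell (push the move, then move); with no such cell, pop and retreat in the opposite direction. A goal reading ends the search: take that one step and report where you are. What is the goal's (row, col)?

Calling sense with dir: west, and get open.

Calling push with x: west, which returns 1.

I invoke move with dir: west, and observe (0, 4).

Calling sense with dir: west, giving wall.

I use sense with dir: south, which returns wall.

I use pop, and get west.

Using move with dir: east, and see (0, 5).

I use sense with dir: south, and observe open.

Now I run push with x: south, and get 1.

I try move with dir: south, yielding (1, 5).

Invoking sense with dir: south, — result: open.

I call push with x: south, giving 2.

Next I call move with dir: south, yielding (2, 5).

I invoke sense with dir: west, → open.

I use push with x: west, and observe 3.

Calling move with dir: west, — result: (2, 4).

Using sense with dir: west, giving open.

Now I run push with x: west, which returns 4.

I invoke move with dir: west, — result: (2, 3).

Next I call sense with dir: west, and observe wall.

Then sense with dir: north, which returns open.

Then push with x: north, yielding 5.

I call move with dir: north, yielding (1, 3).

I run sense with dir: west, and get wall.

Invoking pop(), : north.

I run move with dir: south, and see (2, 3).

I call sense with dir: south, which returns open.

Calling push with x: south, → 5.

I use move with dir: south, — result: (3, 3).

Calling sense with dir: west, — result: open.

I run push with x: west, giving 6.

I use move with dir: west, which returns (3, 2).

Invoking sense with dir: west, — result: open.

Calling push with x: west, and get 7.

Calling move with dir: west, yielding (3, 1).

I use sense with dir: west, yielding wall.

I try sense with dir: north, which returns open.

Then push with x: north, and observe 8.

Next I call move with dir: north, and see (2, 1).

Using sense with dir: west, and see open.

Invoking push with x: west, which returns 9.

Next I call move with dir: west, and get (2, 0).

Calling sense with dir: north, : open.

I call push with x: north, giving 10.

I call move with dir: north, yielding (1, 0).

I call sense with dir: north, → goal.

I invoke move with dir: north, which returns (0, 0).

Answer: (0, 0)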